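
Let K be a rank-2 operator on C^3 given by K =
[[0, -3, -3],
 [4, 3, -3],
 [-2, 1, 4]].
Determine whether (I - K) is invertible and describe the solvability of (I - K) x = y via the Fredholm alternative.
(I - K) is invertible (det(I - K) = 15 ≠ 0), so for every y in C^3 the equation (I - K) x = y has a unique solution.

K has rank 2 and factors as K = U V^T = u1 v1^T + u2 v2^T with u1 = (3, 1, -3), v1 = (2, 1, -2), u2 = (3, -1, -2), v2 = (-2, -2, 1) (multiplying out reproduces the displayed K). The nonzero eigenvalues of U V^T coincide with those of the 2 x 2 matrix G = V^T U = [[v1·u1, v1·u2], [v2·u1, v2·u2]] = [[13, 9], [-11, -6]], and by the Sylvester determinant identity det(I_3 - U V^T) = det(I_2 - V^T U) = det([[-12, -9], [11, 7]]) = (-12)(7) - (-9)(11) = 15. (Direct check: I - K =
[[1, 3, 3],
 [-4, -2, 3],
 [2, -1, -3]]
has determinant 15.) The finite-dimensional Fredholm alternative says: either (I - K) is invertible, or ker(I - K) ≠ {0} and then range(I - K) = ker((I - K)^*)^⊥, with dim ker(I - K) = dim ker((I - K)^*). Since det(I - K) ≠ 0, 1 is not an eigenvalue of K and ker(I - K) = {0}, so we are in the first case: for every y there is a unique x = (I - K)^(-1) y. (Explicitly, by the Woodbury identity, (I - U V^T)^(-1) = I + U (I_2 - G)^(-1) V^T.)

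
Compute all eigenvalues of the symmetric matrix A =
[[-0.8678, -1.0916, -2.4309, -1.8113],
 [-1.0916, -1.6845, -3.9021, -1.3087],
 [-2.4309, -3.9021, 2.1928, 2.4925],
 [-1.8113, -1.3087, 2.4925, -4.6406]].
sigma(A) ≈ {-6, -5, 0, 6}

A is real symmetric, so its spectrum consists of real eigenvalues. Expanding the characteristic polynomial of the displayed matrix gives
  det(λ I - A) = p(λ) = λ^4 + (5)λ^3 + (-36)λ^2 + (-180.0017)λ + (0.004).
Solving p(λ) = 0 yields eigenvalues ≈ -6, -5, 0, 6. (A is shown rounded to 4 decimals, so these recover the underlying integer eigenvalues to within that precision.)
Verification: the trace of A = -5 equals the sum of eigenvalues -5, and det(A) ≈ 0.0040 matches the eigenvalue product 0.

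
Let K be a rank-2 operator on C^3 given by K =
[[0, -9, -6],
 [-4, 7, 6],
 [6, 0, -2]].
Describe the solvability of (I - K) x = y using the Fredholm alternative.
(I - K) is invertible (det(I - K) = -18 ≠ 0), so for every y in C^3 the equation (I - K) x = y has a unique solution.

K has rank 2 and factors as K = U V^T = u1 v1^T + u2 v2^T with u1 = (3, -3, 1), v1 = (2, -2, -2), u2 = (3, -1, -2), v2 = (-2, -1, 0) (multiplying out reproduces the displayed K). The nonzero eigenvalues of U V^T coincide with those of the 2 x 2 matrix G = V^T U = [[v1·u1, v1·u2], [v2·u1, v2·u2]] = [[10, 12], [-3, -5]], and by the Sylvester determinant identity det(I_3 - U V^T) = det(I_2 - V^T U) = det([[-9, -12], [3, 6]]) = (-9)(6) - (-12)(3) = -18. (Direct check: I - K =
[[1, 9, 6],
 [4, -6, -6],
 [-6, 0, 3]]
has determinant -18.) The finite-dimensional Fredholm alternative says: either (I - K) is invertible, or ker(I - K) ≠ {0} and then range(I - K) = ker((I - K)^*)^⊥, with dim ker(I - K) = dim ker((I - K)^*). Since det(I - K) ≠ 0, 1 is not an eigenvalue of K and ker(I - K) = {0}, so we are in the first case: for every y there is a unique x = (I - K)^(-1) y. (Explicitly, by the Woodbury identity, (I - U V^T)^(-1) = I + U (I_2 - G)^(-1) V^T.)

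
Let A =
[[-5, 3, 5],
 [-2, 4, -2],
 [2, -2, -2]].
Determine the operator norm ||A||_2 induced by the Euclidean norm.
||A||_2 ≈ 8.6342 (= sqrt(largest eigenvalue of A^T A))

||A||_2 = sigma_max(A) = sqrt(lambda_max(A^T A)). Form the symmetric matrix M = A^T A =
[[33, -27, -25],
 [-27, 29, 11],
 [-25, 11, 33]].
Its characteristic polynomial (trace, sum of principal 2x2 minors, determinant of M give the coefficients) is
  p(λ) = det(λ I - M) = λ^3 - 95λ^2 + 1528λ - 256.
No integer candidate from the rational root theorem (±divisors of 256) is a root, so the roots are irrational. The cubic discriminant is Δ = 6590401600 > 0, so there are three distinct real roots. p(0) = -256 and p(1) = 1178 have opposite signs, so a root lies in (0, 1); Newton's method refines it to λ ≈ 0.1693. p(20) = 304 and p(21) = -802 have opposite signs, so a root lies in (20, 21); Newton's method refines it to λ ≈ 20.281. p(74) = -2180 and p(75) = 1844 have opposite signs, so a root lies in (74, 75); Newton's method refines it to λ ≈ 74.5497. Check (Vieta): the three roots sum to 95, matching tr M = 95.
So the eigenvalues of A^T A are ≈ 0.1693, 20.281, 74.5497 (all ≥ 0, as they must be for A^T A). The largest is λ_max ≈ 74.5497, hence ||A||_2 = sqrt(λ_max) ≈ 8.6342.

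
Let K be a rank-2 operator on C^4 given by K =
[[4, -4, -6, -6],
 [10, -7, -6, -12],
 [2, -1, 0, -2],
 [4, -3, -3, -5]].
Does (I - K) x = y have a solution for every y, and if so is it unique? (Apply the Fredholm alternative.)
(I - K) is invertible (det(I - K) = 24 ≠ 0), so for every y in C^4 the equation (I - K) x = y has a unique solution.

K has rank 2 and factors as K = U V^T = u1 v1^T + u2 v2^T with u1 = (0, 3, 1, 1), v1 = (2, -1, 0, -2), u2 = (2, 2, 0, 1), v2 = (2, -2, -3, -3) (multiplying out reproduces the displayed K). The nonzero eigenvalues of U V^T coincide with those of the 2 x 2 matrix G = V^T U = [[v1·u1, v1·u2], [v2·u1, v2·u2]] = [[-5, 0], [-12, -3]], and by the Sylvester determinant identity det(I_4 - U V^T) = det(I_2 - V^T U) = det([[6, 0], [12, 4]]) = (6)(4) - (0)(12) = 24. (Direct check: I - K =
[[-3, 4, 6, 6],
 [-10, 8, 6, 12],
 [-2, 1, 1, 2],
 [-4, 3, 3, 6]]
has determinant 24.) The finite-dimensional Fredholm alternative says: either (I - K) is invertible, or ker(I - K) ≠ {0} and then range(I - K) = ker((I - K)^*)^⊥, with dim ker(I - K) = dim ker((I - K)^*). Since det(I - K) ≠ 0, 1 is not an eigenvalue of K and ker(I - K) = {0}, so we are in the first case: for every y there is a unique x = (I - K)^(-1) y. (Explicitly, by the Woodbury identity, (I - U V^T)^(-1) = I + U (I_2 - G)^(-1) V^T.)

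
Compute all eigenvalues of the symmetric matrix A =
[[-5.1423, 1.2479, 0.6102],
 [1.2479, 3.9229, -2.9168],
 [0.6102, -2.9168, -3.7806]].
sigma(A) ≈ {-6, -4, 5}

A is real symmetric, so its spectrum consists of real eigenvalues. Expanding the characteristic polynomial of the displayed matrix gives
  det(λ I - A) = p(λ) = λ^3 + (5)λ^2 + (-26)λ + (-119.9989).
Solving p(λ) = 0 yields eigenvalues ≈ -6, -4, 5. (A is shown rounded to 4 decimals, so these recover the underlying integer eigenvalues to within that precision.)
Verification: the trace of A = -5 equals the sum of eigenvalues -5, and det(A) ≈ 119.9989 matches the eigenvalue product 120.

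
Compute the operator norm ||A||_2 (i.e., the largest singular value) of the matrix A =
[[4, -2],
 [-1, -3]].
||A||_2 = sqrt((30 + sqrt(116))/2) ≈ 4.515 (= sqrt(largest eigenvalue of A^T A))

||A||_2 = sigma_max(A) = sqrt(lambda_max(A^T A)). Form the symmetric matrix M = A^T A =
[[17, -5],
 [-5, 13]].
Its characteristic polynomial (trace, determinant of M give the coefficients) is
  p(λ) = det(λ I - M) = λ^2 - 30λ + 196.
For λ^2 - 30λ + 196 the discriminant is 116. It is nonnegative but not a perfect square, so the roots are real and irrational: λ = (30 ± sqrt(116))/2 ≈ 20.3852, 9.6148.
So the eigenvalues of A^T A are ≈ 9.6148, 20.3852 (all ≥ 0, as they must be for A^T A). The largest is λ_max = (30 + sqrt(116))/2 ≈ 20.3852, hence ||A||_2 = sqrt(λ_max) = sqrt((30 + sqrt(116))/2) ≈ 4.515.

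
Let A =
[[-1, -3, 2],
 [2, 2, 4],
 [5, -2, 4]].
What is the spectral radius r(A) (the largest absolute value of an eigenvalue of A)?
r(A) ≈ 5.3118

The eigenvalues of A are the roots of its characteristic polynomial. With M = A (coefficients from the trace, the sum of principal 2x2 minors, and det A):
  p(λ) = det(λ I - M) = λ^3 - 5λ^2 + 6λ + 80.
No integer candidate from the rational root theorem (±divisors of 80) is a root, so the roots are irrational. The cubic discriminant is Δ = -175964 < 0, so there is one real root and a complex-conjugate pair. p(-3) = -10 and p(-2) = 40 have opposite signs, so a root lies in (-3, -2); Newton's method refines it to λ ≈ -2.8353. Dividing out (λ - (-2.8353)) leaves approximately λ^2 - 7.8353λ + 28.2156. For λ^2 - 7.8353λ + 28.2156 the discriminant is -51.4701. It is negative, so the remaining roots are the complex-conjugate pair λ ≈ 3.9177 ± 3.5871i. Their product equals the constant term, so |λ|^2 ≈ 28.2156 and |λ| ≈ 5.3118.
Thus the eigenvalues (to 4 decimals) are -2.8353 (modulus 2.8353); 3.9177 ± 3.5871i (modulus 5.3118). The spectral radius is the largest modulus: r(A) ≈ 5.3118. (Cross-check: r(A) ≤ ||A||_2 ≈ 7.7554; equality holds whenever A is normal, though it can also hold for some non-normal A.)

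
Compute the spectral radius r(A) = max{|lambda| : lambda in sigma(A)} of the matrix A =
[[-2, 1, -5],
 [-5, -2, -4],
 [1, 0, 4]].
r(A) ≈ 3.0394

The eigenvalues of A are the roots of its characteristic polynomial. With M = A (coefficients from the trace, the sum of principal 2x2 minors, and det A):
  p(λ) = det(λ I - M) = λ^3 - 2λ - 22.
No integer candidate from the rational root theorem (±divisors of 22) is a root, so the roots are irrational. The cubic discriminant is Δ = -13036 < 0, so there is one real root and a complex-conjugate pair. p(3) = -1 and p(4) = 34 have opposite signs, so a root lies in (3, 4); Newton's method refines it to λ ≈ 3.0394. Dividing out (λ - (3.0394)) leaves approximately λ^2 + 3.0394λ + 7.2382. For λ^2 + 3.0394λ + 7.2382 the discriminant is -19.7145. It is negative, so the remaining roots are the complex-conjugate pair λ ≈ -1.5197 ± 2.2201i. Their product equals the constant term, so |λ|^2 ≈ 7.2382 and |λ| ≈ 2.6904.
Thus the eigenvalues (to 4 decimals) are 3.0394 (modulus 3.0394); -1.5197 ± 2.2201i (modulus 2.6904). The spectral radius is the largest modulus: r(A) ≈ 3.0394. (Cross-check: r(A) ≤ ||A||_2 ≈ 8.9848; equality holds whenever A is normal, though it can also hold for some non-normal A.)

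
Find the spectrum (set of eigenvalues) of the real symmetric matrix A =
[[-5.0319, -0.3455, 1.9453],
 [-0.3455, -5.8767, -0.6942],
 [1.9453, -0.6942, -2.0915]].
sigma(A) ≈ {-6, -1} (-6 with multiplicity 2)

A is real symmetric, so its spectrum consists of real eigenvalues. Expanding the characteristic polynomial of the displayed matrix gives
  det(λ I - A) = p(λ) = λ^3 + (13)λ^2 + (48)λ + (36.0014).
Solving p(λ) = 0 yields eigenvalues ≈ -6, -6, -1. (A is shown rounded to 4 decimals, so these recover the underlying integer eigenvalues to within that precision.)
Verification: the trace of A = -13 equals the sum of eigenvalues -13, and det(A) ≈ -36.0014 matches the eigenvalue product -36.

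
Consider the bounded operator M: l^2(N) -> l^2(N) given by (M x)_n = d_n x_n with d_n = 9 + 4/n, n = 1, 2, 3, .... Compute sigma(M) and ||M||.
sigma(M) = {9 + 4/n : n ≥ 1} ∪ {9}; ||M|| = 13

A bounded diagonal operator on l^2 with diagonal entries d_n has spectrum equal to the closure of {d_n : n ≥ 1}: every d_n is an eigenvalue (with eigenvector e_n), so {d_n} ⊂ sigma(M); the spectrum is closed, so its closure is too; and for lambda not in the closure, (M - lambda I) has bounded inverse (the diagonal entries 1/(d_n - lambda) are bounded). For our sequence d_n = 9 + 4/n, n = 1, 2, 3, ...:
  - {d_n} = {9 + 4/n : n ≥ 1}; the only limit point is 9
  - closure = {9 + 4/n : n ≥ 1} ∪ {9}
For the norm: a diagonal operator has ||M|| = sup_n |d_n|. Here d_n = 9 + 4/n is positive and decreasing, so sup_n |d_n| = d_1 = 9 + 4 = 13. So ||M|| = 13.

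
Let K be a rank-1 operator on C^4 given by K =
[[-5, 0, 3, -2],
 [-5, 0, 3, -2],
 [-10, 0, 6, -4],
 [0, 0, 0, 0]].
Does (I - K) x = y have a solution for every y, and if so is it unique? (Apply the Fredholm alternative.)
(I - K) is singular (det(I - K) = 0, i.e. 1 ∈ sigma(K)). (I - K) x = y is solvable iff y ⊥ ker((I - K)^*) = span{(-5, 0, 3, -2)}, i.e. iff -5y_1 + 3y_3 - 2y_4 = 0. When solvable, the solutions are x = y + c·(1, 1, 2, 0), c arbitrary (ker(I - K) = span{(1, 1, 2, 0)}, dimension 1).

K has rank 1, so it is an outer product K = u v^T: every row of K is a multiple of one row vector. Reading off the entries, u = (1, 1, 2, 0) and v = (-5, 0, 3, -2) (row i of K equals u_i·v^T). A rank-one matrix u v^T satisfies K u = u (v·u) and kills the (3)-dimensional subspace v^⊥, so its characteristic polynomial is lambda^3 (lambda - v·u) with v·u = tr K = 1. Hence the eigenvalues of I - K are 1 (multiplicity 3) and 1 - (1) = 0, so det(I - K) = 0. (Direct check: I - K =
[[6, 0, -3, 2],
 [5, 1, -3, 2],
 [10, 0, -5, 4],
 [0, 0, 0, 1]]
has determinant 0.) So 1 is an eigenvalue of K and (I - K) is not invertible. The finite-dimensional Fredholm alternative says: either (I - K) is invertible, or ker(I - K) ≠ {0} and then range(I - K) = ker((I - K)^*)^⊥, with dim ker(I - K) = dim ker((I - K)^*). We are in the second case, so we need both kernels. Kernel of I - K: (I - K) u = u - u (v·u) = u - u = 0, so ker(I - K) = span{u} = span{(1, 1, 2, 0)} (it is exactly 1-dimensional because rank(I - K) = 3). Kernel of the adjoint: K is real, so (I - K)^* = I - K^T = I - v u^T, and (I - v u^T) v = v - v (u·v) = 0; hence ker((I - K)^*) = span{v} = span{(-5, 0, 3, -2)}. Therefore (I - K) x = y is solvable iff <y, v> = 0, i.e. iff -5y_1 + 3y_3 - 2y_4 = 0. When this holds, K y = u (v·y) = 0, so (I - K) y = y and x = y is a particular solution; the full solution set is the line x = y + c·u = y + c·(1, 1, 2, 0), c ∈ C.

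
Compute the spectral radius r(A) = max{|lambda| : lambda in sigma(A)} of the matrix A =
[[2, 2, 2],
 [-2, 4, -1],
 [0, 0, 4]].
r(A) = 4

The eigenvalues of A are the roots of its characteristic polynomial. With M = A (coefficients from the trace, the sum of principal 2x2 minors, and det A):
  p(λ) = det(λ I - M) = λ^3 - 10λ^2 + 36λ - 48.
By the rational root theorem any rational root is an integer divisor of 48. Testing λ = 4: p(4) = 64 - 160 + 144 - 48 = 0, so λ = 4 is a root. Dividing out (λ - 4) leaves p(λ) = (λ - 4)(λ^2 - 6λ + 12). For λ^2 - 6λ + 12 the discriminant is -12. It is negative, so the roots are the complex-conjugate pair λ = 3 ± (sqrt(12)/2) i ≈ 3 ± 1.7321i. For a conjugate pair the product of the roots equals the constant term, so |λ|^2 = 12 and |λ| = sqrt(12) ≈ 3.4641.
Thus the eigenvalues (to 4 decimals) are 3 ± 1.7321i (modulus 3.4641); 4 (modulus 4). The spectral radius is the largest modulus: r(A) = 4. (Cross-check: r(A) ≤ ||A||_2 ≈ 4.899; equality holds whenever A is normal, though it can also hold for some non-normal A.)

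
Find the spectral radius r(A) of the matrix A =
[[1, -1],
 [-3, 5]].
r(A) = (6 + sqrt(28))/2 ≈ 5.6458

The eigenvalues of A are the roots of its characteristic polynomial. With M = A (coefficients from the trace and determinant):
  p(λ) = det(λ I - M) = λ^2 - 6λ + 2.
For λ^2 - 6λ + 2 the discriminant is 28. It is nonnegative but not a perfect square, so the roots are real and irrational: λ = (6 ± sqrt(28))/2 ≈ 5.6458, 0.3542.
Thus the eigenvalues (to 4 decimals) are 5.6458 (modulus 5.6458); 0.3542 (modulus 0.3542). The spectral radius is the largest modulus: r(A) = (6 + sqrt(28))/2 ≈ 5.6458. (Cross-check: r(A) ≤ ||A||_2 ≈ 5.9907; equality holds whenever A is normal, though it can also hold for some non-normal A.)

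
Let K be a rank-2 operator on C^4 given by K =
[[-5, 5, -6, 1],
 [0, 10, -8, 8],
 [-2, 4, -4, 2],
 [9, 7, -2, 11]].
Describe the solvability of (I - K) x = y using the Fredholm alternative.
(I - K) is invertible (det(I - K) = -111 ≠ 0), so for every y in C^4 the equation (I - K) x = y has a unique solution.

K has rank 2 and factors as K = U V^T = u1 v1^T + u2 v2^T with u1 = (-2, -1, -1, 2), v1 = (3, -1, 2, 1), u2 = (-1, -3, -1, -3), v2 = (-1, -3, 2, -3) (multiplying out reproduces the displayed K). The nonzero eigenvalues of U V^T coincide with those of the 2 x 2 matrix G = V^T U = [[v1·u1, v1·u2], [v2·u1, v2·u2]] = [[-5, -5], [-3, 17]], and by the Sylvester determinant identity det(I_4 - U V^T) = det(I_2 - V^T U) = det([[6, 5], [3, -16]]) = (6)(-16) - (5)(3) = -111. (Direct check: I - K =
[[6, -5, 6, -1],
 [0, -9, 8, -8],
 [2, -4, 5, -2],
 [-9, -7, 2, -10]]
has determinant -111.) The finite-dimensional Fredholm alternative says: either (I - K) is invertible, or ker(I - K) ≠ {0} and then range(I - K) = ker((I - K)^*)^⊥, with dim ker(I - K) = dim ker((I - K)^*). Since det(I - K) ≠ 0, 1 is not an eigenvalue of K and ker(I - K) = {0}, so we are in the first case: for every y there is a unique x = (I - K)^(-1) y. (Explicitly, by the Woodbury identity, (I - U V^T)^(-1) = I + U (I_2 - G)^(-1) V^T.)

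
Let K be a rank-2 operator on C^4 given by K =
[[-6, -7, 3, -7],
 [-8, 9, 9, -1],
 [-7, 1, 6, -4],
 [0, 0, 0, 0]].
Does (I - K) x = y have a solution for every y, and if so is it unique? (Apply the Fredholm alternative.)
(I - K) is invertible (det(I - K) = -88 ≠ 0), so for every y in C^4 the equation (I - K) x = y has a unique solution.

K has rank 2 and factors as K = U V^T = u1 v1^T + u2 v2^T with u1 = (-1, -3, -2, 0), v1 = (3, -2, -3, 1), u2 = (-3, 1, -1, 0), v2 = (1, 3, 0, 2) (multiplying out reproduces the displayed K). The nonzero eigenvalues of U V^T coincide with those of the 2 x 2 matrix G = V^T U = [[v1·u1, v1·u2], [v2·u1, v2·u2]] = [[9, -8], [-10, 0]], and by the Sylvester determinant identity det(I_4 - U V^T) = det(I_2 - V^T U) = det([[-8, 8], [10, 1]]) = (-8)(1) - (8)(10) = -88. (Direct check: I - K =
[[7, 7, -3, 7],
 [8, -8, -9, 1],
 [7, -1, -5, 4],
 [0, 0, 0, 1]]
has determinant -88.) The finite-dimensional Fredholm alternative says: either (I - K) is invertible, or ker(I - K) ≠ {0} and then range(I - K) = ker((I - K)^*)^⊥, with dim ker(I - K) = dim ker((I - K)^*). Since det(I - K) ≠ 0, 1 is not an eigenvalue of K and ker(I - K) = {0}, so we are in the first case: for every y there is a unique x = (I - K)^(-1) y. (Explicitly, by the Woodbury identity, (I - U V^T)^(-1) = I + U (I_2 - G)^(-1) V^T.)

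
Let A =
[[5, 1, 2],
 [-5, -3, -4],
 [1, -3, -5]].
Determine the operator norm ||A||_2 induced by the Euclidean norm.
||A||_2 ≈ 9.396 (= sqrt(largest eigenvalue of A^T A))

||A||_2 = sigma_max(A) = sqrt(lambda_max(A^T A)). Form the symmetric matrix M = A^T A =
[[51, 17, 25],
 [17, 19, 29],
 [25, 29, 45]].
Its characteristic polynomial (trace, sum of principal 2x2 minors, determinant of M give the coefficients) is
  p(λ) = det(λ I - M) = λ^3 - 115λ^2 + 2364λ - 484.
No integer candidate from the rational root theorem (±divisors of 484) is a root, so the roots are irrational. The cubic discriminant is Δ = 20480746832 > 0, so there are three distinct real roots. p(0) = -484 and p(1) = 1766 have opposite signs, so a root lies in (0, 1); Newton's method refines it to λ ≈ 0.2068. p(26) = 816 and p(27) = -808 have opposite signs, so a root lies in (26, 27); Newton's method refines it to λ ≈ 26.5079. p(88) = -1540 and p(89) = 3966 have opposite signs, so a root lies in (88, 89); Newton's method refines it to λ ≈ 88.2853. Check (Vieta): the three roots sum to 115, matching tr M = 115.
So the eigenvalues of A^T A are ≈ 0.2068, 26.5079, 88.2853 (all ≥ 0, as they must be for A^T A). The largest is λ_max ≈ 88.2853, hence ||A||_2 = sqrt(λ_max) ≈ 9.396.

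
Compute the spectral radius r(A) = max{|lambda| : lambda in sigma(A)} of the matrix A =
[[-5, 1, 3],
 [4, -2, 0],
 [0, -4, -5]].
r(A) ≈ 8.1405

The eigenvalues of A are the roots of its characteristic polynomial. With M = A (coefficients from the trace, the sum of principal 2x2 minors, and det A):
  p(λ) = det(λ I - M) = λ^3 + 12λ^2 + 41λ + 78.
No integer candidate from the rational root theorem (±divisors of 78) is a root, so the roots are irrational. The cubic discriminant is Δ = -46256 < 0, so there is one real root and a complex-conjugate pair. p(-9) = -48 and p(-8) = 6 have opposite signs, so a root lies in (-9, -8); Newton's method refines it to λ ≈ -8.1405. Dividing out (λ - (-8.1405)) leaves approximately λ^2 + 3.8595λ + 9.5817. For λ^2 + 3.8595λ + 9.5817 the discriminant is -23.4311. It is negative, so the remaining roots are the complex-conjugate pair λ ≈ -1.9298 ± 2.4203i. Their product equals the constant term, so |λ|^2 ≈ 9.5817 and |λ| ≈ 3.0954.
Thus the eigenvalues (to 4 decimals) are -8.1405 (modulus 8.1405); -1.9298 ± 2.4203i (modulus 3.0954). The spectral radius is the largest modulus: r(A) ≈ 8.1405. (Cross-check: r(A) ≤ ||A||_2 ≈ 8.1663; equality holds whenever A is normal, though it can also hold for some non-normal A.)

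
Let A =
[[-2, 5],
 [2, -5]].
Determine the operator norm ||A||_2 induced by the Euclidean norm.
||A||_2 = sqrt(58) ≈ 7.6158 (= sqrt(largest eigenvalue of A^T A))

||A||_2 = sigma_max(A) = sqrt(lambda_max(A^T A)). Form the symmetric matrix M = A^T A =
[[8, -20],
 [-20, 50]].
Its characteristic polynomial (trace, determinant of M give the coefficients) is
  p(λ) = det(λ I - M) = λ^2 - 58λ.
For λ^2 - 58λ the discriminant is 3364. It is a perfect square (58^2), so the roots are rational: λ = (58 ± 58)/2 = 58, 0.
So the eigenvalues of A^T A are ≈ 0, 58 (all ≥ 0, as they must be for A^T A). The largest is λ_max = 58, hence ||A||_2 = sqrt(λ_max) = sqrt(58) ≈ 7.6158.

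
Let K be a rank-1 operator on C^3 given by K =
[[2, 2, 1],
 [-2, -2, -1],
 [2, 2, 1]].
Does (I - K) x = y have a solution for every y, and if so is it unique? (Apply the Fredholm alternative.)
(I - K) is singular (det(I - K) = 0, i.e. 1 ∈ sigma(K)). (I - K) x = y is solvable iff y ⊥ ker((I - K)^*) = span{(2, 2, 1)}, i.e. iff 2y_1 + 2y_2 + y_3 = 0. When solvable, the solutions are x = y + c·(1, -1, 1), c arbitrary (ker(I - K) = span{(1, -1, 1)}, dimension 1).

K has rank 1, so it is an outer product K = u v^T: every row of K is a multiple of one row vector. Reading off the entries, u = (1, -1, 1) and v = (2, 2, 1) (row i of K equals u_i·v^T). A rank-one matrix u v^T satisfies K u = u (v·u) and kills the (2)-dimensional subspace v^⊥, so its characteristic polynomial is lambda^2 (lambda - v·u) with v·u = tr K = 1. Hence the eigenvalues of I - K are 1 (multiplicity 2) and 1 - (1) = 0, so det(I - K) = 0. (Direct check: I - K =
[[-1, -2, -1],
 [2, 3, 1],
 [-2, -2, 0]]
has determinant 0.) So 1 is an eigenvalue of K and (I - K) is not invertible. The finite-dimensional Fredholm alternative says: either (I - K) is invertible, or ker(I - K) ≠ {0} and then range(I - K) = ker((I - K)^*)^⊥, with dim ker(I - K) = dim ker((I - K)^*). We are in the second case, so we need both kernels. Kernel of I - K: (I - K) u = u - u (v·u) = u - u = 0, so ker(I - K) = span{u} = span{(1, -1, 1)} (it is exactly 1-dimensional because rank(I - K) = 2). Kernel of the adjoint: K is real, so (I - K)^* = I - K^T = I - v u^T, and (I - v u^T) v = v - v (u·v) = 0; hence ker((I - K)^*) = span{v} = span{(2, 2, 1)}. Therefore (I - K) x = y is solvable iff <y, v> = 0, i.e. iff 2y_1 + 2y_2 + y_3 = 0. When this holds, K y = u (v·y) = 0, so (I - K) y = y and x = y is a particular solution; the full solution set is the line x = y + c·u = y + c·(1, -1, 1), c ∈ C.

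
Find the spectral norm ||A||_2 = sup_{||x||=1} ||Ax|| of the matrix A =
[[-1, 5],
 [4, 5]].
||A||_2 = sqrt((67 + sqrt(1989))/2) ≈ 7.4699 (= sqrt(largest eigenvalue of A^T A))

||A||_2 = sigma_max(A) = sqrt(lambda_max(A^T A)). Form the symmetric matrix M = A^T A =
[[17, 15],
 [15, 50]].
Its characteristic polynomial (trace, determinant of M give the coefficients) is
  p(λ) = det(λ I - M) = λ^2 - 67λ + 625.
For λ^2 - 67λ + 625 the discriminant is 1989. It is nonnegative but not a perfect square, so the roots are real and irrational: λ = (67 ± sqrt(1989))/2 ≈ 55.7991, 11.2009.
So the eigenvalues of A^T A are ≈ 11.2009, 55.7991 (all ≥ 0, as they must be for A^T A). The largest is λ_max = (67 + sqrt(1989))/2 ≈ 55.7991, hence ||A||_2 = sqrt(λ_max) = sqrt((67 + sqrt(1989))/2) ≈ 7.4699.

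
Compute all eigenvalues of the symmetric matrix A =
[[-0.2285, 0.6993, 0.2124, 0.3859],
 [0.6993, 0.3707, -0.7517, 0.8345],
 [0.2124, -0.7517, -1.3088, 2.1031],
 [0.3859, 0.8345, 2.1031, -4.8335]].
sigma(A) ≈ {-6, -1, 0, 1}

A is real symmetric, so its spectrum consists of real eigenvalues. Expanding the characteristic polynomial of the displayed matrix gives
  det(λ I - A) = p(λ) = λ^4 + (6)λ^3 + (-1)λ^2 + (-6)λ + (0).
Solving p(λ) = 0 yields eigenvalues ≈ -6, -1, 0, 1. (A is shown rounded to 4 decimals, so these recover the underlying integer eigenvalues to within that precision.)
Verification: the trace of A = -6 equals the sum of eigenvalues -6, and det(A) ≈ -0.0002 matches the eigenvalue product 0.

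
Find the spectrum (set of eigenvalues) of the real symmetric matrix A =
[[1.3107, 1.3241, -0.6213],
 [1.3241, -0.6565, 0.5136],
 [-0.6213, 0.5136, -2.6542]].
sigma(A) ≈ {-3, -1, 2}

A is real symmetric, so its spectrum consists of real eigenvalues. Expanding the characteristic polynomial of the displayed matrix gives
  det(λ I - A) = p(λ) = λ^3 + (2)λ^2 + (-5)λ + (-6).
Solving p(λ) = 0 yields eigenvalues ≈ -3, -1, 2. (A is shown rounded to 4 decimals, so these recover the underlying integer eigenvalues to within that precision.)
Verification: the trace of A = -2 equals the sum of eigenvalues -2, and det(A) ≈ 6.0000 matches the eigenvalue product 6.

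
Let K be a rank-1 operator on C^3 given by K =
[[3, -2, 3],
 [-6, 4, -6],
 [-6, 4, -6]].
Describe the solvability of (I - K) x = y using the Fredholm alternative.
(I - K) is singular (det(I - K) = 0, i.e. 1 ∈ sigma(K)). (I - K) x = y is solvable iff y ⊥ ker((I - K)^*) = span{(3, -2, 3)}, i.e. iff 3y_1 - 2y_2 + 3y_3 = 0. When solvable, the solutions are x = y + c·(1, -2, -2), c arbitrary (ker(I - K) = span{(1, -2, -2)}, dimension 1).

K has rank 1, so it is an outer product K = u v^T: every row of K is a multiple of one row vector. Reading off the entries, u = (1, -2, -2) and v = (3, -2, 3) (row i of K equals u_i·v^T). A rank-one matrix u v^T satisfies K u = u (v·u) and kills the (2)-dimensional subspace v^⊥, so its characteristic polynomial is lambda^2 (lambda - v·u) with v·u = tr K = 1. Hence the eigenvalues of I - K are 1 (multiplicity 2) and 1 - (1) = 0, so det(I - K) = 0. (Direct check: I - K =
[[-2, 2, -3],
 [6, -3, 6],
 [6, -4, 7]]
has determinant 0.) So 1 is an eigenvalue of K and (I - K) is not invertible. The finite-dimensional Fredholm alternative says: either (I - K) is invertible, or ker(I - K) ≠ {0} and then range(I - K) = ker((I - K)^*)^⊥, with dim ker(I - K) = dim ker((I - K)^*). We are in the second case, so we need both kernels. Kernel of I - K: (I - K) u = u - u (v·u) = u - u = 0, so ker(I - K) = span{u} = span{(1, -2, -2)} (it is exactly 1-dimensional because rank(I - K) = 2). Kernel of the adjoint: K is real, so (I - K)^* = I - K^T = I - v u^T, and (I - v u^T) v = v - v (u·v) = 0; hence ker((I - K)^*) = span{v} = span{(3, -2, 3)}. Therefore (I - K) x = y is solvable iff <y, v> = 0, i.e. iff 3y_1 - 2y_2 + 3y_3 = 0. When this holds, K y = u (v·y) = 0, so (I - K) y = y and x = y is a particular solution; the full solution set is the line x = y + c·u = y + c·(1, -2, -2), c ∈ C.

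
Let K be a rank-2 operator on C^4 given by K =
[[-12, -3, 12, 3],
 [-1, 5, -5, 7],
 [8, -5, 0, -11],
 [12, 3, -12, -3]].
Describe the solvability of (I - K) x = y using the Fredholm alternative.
(I - K) is invertible (det(I - K) = -341 ≠ 0), so for every y in C^4 the equation (I - K) x = y has a unique solution.

K has rank 2 and factors as K = U V^T = u1 v1^T + u2 v2^T with u1 = (-3, 2, -1, 3), v1 = (1, 2, -3, 2), u2 = (-3, -1, 3, 3), v2 = (3, -1, -1, -3) (multiplying out reproduces the displayed K). The nonzero eigenvalues of U V^T coincide with those of the 2 x 2 matrix G = V^T U = [[v1·u1, v1·u2], [v2·u1, v2·u2]] = [[10, -8], [-19, -20]], and by the Sylvester determinant identity det(I_4 - U V^T) = det(I_2 - V^T U) = det([[-9, 8], [19, 21]]) = (-9)(21) - (8)(19) = -341. (Direct check: I - K =
[[13, 3, -12, -3],
 [1, -4, 5, -7],
 [-8, 5, 1, 11],
 [-12, -3, 12, 4]]
has determinant -341.) The finite-dimensional Fredholm alternative says: either (I - K) is invertible, or ker(I - K) ≠ {0} and then range(I - K) = ker((I - K)^*)^⊥, with dim ker(I - K) = dim ker((I - K)^*). Since det(I - K) ≠ 0, 1 is not an eigenvalue of K and ker(I - K) = {0}, so we are in the first case: for every y there is a unique x = (I - K)^(-1) y. (Explicitly, by the Woodbury identity, (I - U V^T)^(-1) = I + U (I_2 - G)^(-1) V^T.)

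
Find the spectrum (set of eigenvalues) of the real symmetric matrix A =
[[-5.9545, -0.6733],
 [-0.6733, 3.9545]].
sigma(A) ≈ {-6, 4}

A is real symmetric, so its spectrum consists of real eigenvalues. Expanding the characteristic polynomial of the displayed matrix gives
  det(λ I - A) = p(λ) = λ^2 + (2)λ + (-24).
Solving p(λ) = 0 yields eigenvalues ≈ -6, 4. (A is shown rounded to 4 decimals, so these recover the underlying integer eigenvalues to within that precision.)
Verification: the trace of A = -2 equals the sum of eigenvalues -2, and det(A) ≈ -24.0004 matches the eigenvalue product -24.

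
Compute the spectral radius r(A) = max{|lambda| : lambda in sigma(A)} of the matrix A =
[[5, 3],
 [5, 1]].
r(A) = (6 + sqrt(76))/2 ≈ 7.3589

The eigenvalues of A are the roots of its characteristic polynomial. With M = A (coefficients from the trace and determinant):
  p(λ) = det(λ I - M) = λ^2 - 6λ - 10.
For λ^2 - 6λ - 10 the discriminant is 76. It is nonnegative but not a perfect square, so the roots are real and irrational: λ = (6 ± sqrt(76))/2 ≈ 7.3589, -1.3589.
Thus the eigenvalues (to 4 decimals) are 7.3589 (modulus 7.3589); -1.3589 (modulus 1.3589). The spectral radius is the largest modulus: r(A) = (6 + sqrt(76))/2 ≈ 7.3589. (Cross-check: r(A) ≤ ||A||_2 ≈ 7.6344; equality holds whenever A is normal, though it can also hold for some non-normal A.)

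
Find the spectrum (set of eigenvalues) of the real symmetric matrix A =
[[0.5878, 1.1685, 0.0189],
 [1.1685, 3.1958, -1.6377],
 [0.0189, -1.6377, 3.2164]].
sigma(A) ≈ {0, 2, 5}

A is real symmetric, so its spectrum consists of real eigenvalues. Expanding the characteristic polynomial of the displayed matrix gives
  det(λ I - A) = p(λ) = λ^3 + (-7)λ^2 + (10)λ + (0).
Solving p(λ) = 0 yields eigenvalues ≈ 0, 2, 5. (A is shown rounded to 4 decimals, so these recover the underlying integer eigenvalues to within that precision.)
Verification: the trace of A = 7 equals the sum of eigenvalues 7, and det(A) ≈ 0.0003 matches the eigenvalue product 0.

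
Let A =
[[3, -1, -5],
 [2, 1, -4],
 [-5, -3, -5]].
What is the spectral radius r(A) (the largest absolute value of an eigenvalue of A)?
r(A) ≈ 8.3339

The eigenvalues of A are the roots of its characteristic polynomial. With M = A (coefficients from the trace, the sum of principal 2x2 minors, and det A):
  p(λ) = det(λ I - M) = λ^3 + λ^2 - 52λ + 76.
No integer candidate from the rational root theorem (±divisors of 76) is a root, so the roots are irrational. The cubic discriminant is Δ = 337744 > 0, so there are three distinct real roots. p(-9) = -104 and p(-8) = 44 have opposite signs, so a root lies in (-9, -8); Newton's method refines it to λ ≈ -8.3339. p(1) = 26 and p(2) = -16 have opposite signs, so a root lies in (1, 2); Newton's method refines it to λ ≈ 1.5868. p(5) = -34 and p(6) = 16 have opposite signs, so a root lies in (5, 6); Newton's method refines it to λ ≈ 5.7471. Check (Vieta): the three roots sum to -1, matching tr M = -1.
Thus the eigenvalues (to 4 decimals) are -8.3339 (modulus 8.3339); 1.5868 (modulus 1.5868); 5.7471 (modulus 5.7471). The spectral radius is the largest modulus: r(A) ≈ 8.3339. (Cross-check: r(A) ≤ ||A||_2 ≈ 8.4456; equality holds whenever A is normal, though it can also hold for some non-normal A.)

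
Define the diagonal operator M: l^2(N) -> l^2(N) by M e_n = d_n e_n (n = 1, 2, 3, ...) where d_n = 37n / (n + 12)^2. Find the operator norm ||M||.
||M|| = 37/48 (attained at n = 12)

For M diagonal, ||M|| = sup_n |d_n|. Treat f(x) = 37x / (x + 12)^2 for real x > 0. By the quotient rule, f'(x) = 37(12 - x)/(x + 12)^3, which is positive for x < 12 and negative for x > 12. So f has a unique maximum at x = 12, and since 12 is a positive integer, the supremum over n ≥ 1 is attained at n = 12: d_12 = 37·12/(12 + 12)^2 = 37·12/576 = 37/48. Hence ||M|| = 37/48.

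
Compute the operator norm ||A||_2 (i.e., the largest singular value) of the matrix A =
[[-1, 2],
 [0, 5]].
||A||_2 = sqrt((30 + sqrt(800))/2) ≈ 5.3983 (= sqrt(largest eigenvalue of A^T A))

||A||_2 = sigma_max(A) = sqrt(lambda_max(A^T A)). Form the symmetric matrix M = A^T A =
[[1, -2],
 [-2, 29]].
Its characteristic polynomial (trace, determinant of M give the coefficients) is
  p(λ) = det(λ I - M) = λ^2 - 30λ + 25.
For λ^2 - 30λ + 25 the discriminant is 800. It is nonnegative but not a perfect square, so the roots are real and irrational: λ = (30 ± sqrt(800))/2 ≈ 29.1421, 0.8579.
So the eigenvalues of A^T A are ≈ 0.8579, 29.1421 (all ≥ 0, as they must be for A^T A). The largest is λ_max = (30 + sqrt(800))/2 ≈ 29.1421, hence ||A||_2 = sqrt(λ_max) = sqrt((30 + sqrt(800))/2) ≈ 5.3983.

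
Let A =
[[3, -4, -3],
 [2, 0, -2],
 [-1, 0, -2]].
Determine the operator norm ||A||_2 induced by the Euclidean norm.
||A||_2 ≈ 6.2495 (= sqrt(largest eigenvalue of A^T A))

||A||_2 = sigma_max(A) = sqrt(lambda_max(A^T A)). Form the symmetric matrix M = A^T A =
[[14, -12, -11],
 [-12, 16, 12],
 [-11, 12, 17]].
Its characteristic polynomial (trace, sum of principal 2x2 minors, determinant of M give the coefficients) is
  p(λ) = det(λ I - M) = λ^3 - 47λ^2 + 325λ - 576.
No integer candidate from the rational root theorem (±divisors of 576) is a root, so the roots are irrational. The cubic discriminant is Δ = 6218181 > 0, so there are three distinct real roots. p(2) = -106 and p(3) = 3 have opposite signs, so a root lies in (2, 3); Newton's method refines it to λ ≈ 2.9581. p(4) = 36 and p(5) = -1 have opposite signs, so a root lies in (4, 5); Newton's method refines it to λ ≈ 4.9856. p(39) = -69 and p(40) = 1224 have opposite signs, so a root lies in (39, 40); Newton's method refines it to λ ≈ 39.0563. Check (Vieta): the three roots sum to 47, matching tr M = 47.
So the eigenvalues of A^T A are ≈ 2.9581, 4.9856, 39.0563 (all ≥ 0, as they must be for A^T A). The largest is λ_max ≈ 39.0563, hence ||A||_2 = sqrt(λ_max) ≈ 6.2495.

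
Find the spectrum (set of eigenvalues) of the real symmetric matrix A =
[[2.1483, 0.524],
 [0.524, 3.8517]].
sigma(A) ≈ {2, 4}

A is real symmetric, so its spectrum consists of real eigenvalues. Expanding the characteristic polynomial of the displayed matrix gives
  det(λ I - A) = p(λ) = λ^2 + (-6)λ + (8).
Solving p(λ) = 0 yields eigenvalues ≈ 2, 4. (A is shown rounded to 4 decimals, so these recover the underlying integer eigenvalues to within that precision.)
Verification: the trace of A = 6 equals the sum of eigenvalues 6, and det(A) ≈ 8.0000 matches the eigenvalue product 8.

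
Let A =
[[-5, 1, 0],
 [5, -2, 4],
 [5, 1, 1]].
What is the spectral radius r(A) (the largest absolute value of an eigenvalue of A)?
r(A) = (3 + sqrt(69))/2 ≈ 5.6533

The eigenvalues of A are the roots of its characteristic polynomial. With M = A (coefficients from the trace, the sum of principal 2x2 minors, and det A):
  p(λ) = det(λ I - M) = λ^3 + 6λ^2 - 6λ - 45.
By the rational root theorem any rational root is an integer divisor of 45. Testing λ = -3: p(-3) = -27 + 54 + 18 - 45 = 0, so λ = -3 is a root. Dividing out (λ + 3) leaves p(λ) = (λ + 3)(λ^2 + 3λ - 15). For λ^2 + 3λ - 15 the discriminant is 69. It is nonnegative but not a perfect square, so the roots are real and irrational: λ = (-3 ± sqrt(69))/2 ≈ 2.6533, -5.6533.
Thus the eigenvalues (to 4 decimals) are 2.6533 (modulus 2.6533); -5.6533 (modulus 5.6533); -3 (modulus 3). The spectral radius is the largest modulus: r(A) = (3 + sqrt(69))/2 ≈ 5.6533. (Cross-check: r(A) ≤ ||A||_2 ≈ 9.2755; equality holds whenever A is normal, though it can also hold for some non-normal A.)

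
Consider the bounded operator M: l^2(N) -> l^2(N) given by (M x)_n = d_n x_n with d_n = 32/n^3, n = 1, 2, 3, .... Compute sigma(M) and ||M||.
sigma(M) = {32/n^3 : n ≥ 1} ∪ {0}; ||M|| = 32

A bounded diagonal operator on l^2 with diagonal entries d_n has spectrum equal to the closure of {d_n : n ≥ 1}: every d_n is an eigenvalue (with eigenvector e_n), so {d_n} ⊂ sigma(M); the spectrum is closed, so its closure is too; and for lambda not in the closure, (M - lambda I) has bounded inverse (the diagonal entries 1/(d_n - lambda) are bounded). For our sequence d_n = 32/n^3, n = 1, 2, 3, ...:
  - {d_n} = {32/n^3 : n ≥ 1}; the only limit point is 0
  - closure = {32/n^3 : n ≥ 1} ∪ {0}
For the norm: a diagonal operator has ||M|| = sup_n |d_n|. Here d_n = 32/n^3 is positive and decreasing, so sup_n |d_n| = d_1 = 32. So ||M|| = 32.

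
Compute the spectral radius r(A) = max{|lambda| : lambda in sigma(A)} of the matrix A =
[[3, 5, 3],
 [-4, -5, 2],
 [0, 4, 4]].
r(A) = 4

The eigenvalues of A are the roots of its characteristic polynomial. With M = A (coefficients from the trace, the sum of principal 2x2 minors, and det A):
  p(λ) = det(λ I - M) = λ^3 - 2λ^2 - 11λ + 52.
By the rational root theorem any rational root is an integer divisor of 52. Testing λ = -4: p(-4) = -64 - 32 + 44 + 52 = 0, so λ = -4 is a root. Dividing out (λ + 4) leaves p(λ) = (λ + 4)(λ^2 - 6λ + 13). For λ^2 - 6λ + 13 the discriminant is -16. It is negative, so the roots are the complex-conjugate pair λ = 3 ± (sqrt(16)/2) i ≈ 3 ± 2i. For a conjugate pair the product of the roots equals the constant term, so |λ|^2 = 13 and |λ| = sqrt(13) ≈ 3.6056.
Thus the eigenvalues (to 4 decimals) are 3 ± 2i (modulus 3.6056); -4 (modulus 4). The spectral radius is the largest modulus: r(A) = 4. (Cross-check: r(A) ≤ ||A||_2 ≈ 9.5781; equality holds whenever A is normal, though it can also hold for some non-normal A.)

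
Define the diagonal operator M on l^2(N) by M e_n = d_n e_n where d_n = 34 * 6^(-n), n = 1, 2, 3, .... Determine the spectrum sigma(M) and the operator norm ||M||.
sigma(M) = {34 * 6^(-n) : n ≥ 1} ∪ {0}; ||M|| = 17/3

A bounded diagonal operator on l^2 with diagonal entries d_n has spectrum equal to the closure of {d_n : n ≥ 1}: every d_n is an eigenvalue (with eigenvector e_n), so {d_n} ⊂ sigma(M); the spectrum is closed, so its closure is too; and for lambda not in the closure, (M - lambda I) has bounded inverse (the diagonal entries 1/(d_n - lambda) are bounded). For our sequence d_n = 34 * 6^(-n), n = 1, 2, 3, ...:
  - {d_n} = {34 * 6^(-n) : n ≥ 1}; the only limit point is 0
  - closure = {34 * 6^(-n) : n ≥ 1} ∪ {0}
For the norm: a diagonal operator has ||M|| = sup_n |d_n|. Here d_n = 34 * 6^(-n) is positive and decreasing, so sup_n |d_n| = d_1 = 34/6 = 17/3. So ||M|| = 17/3.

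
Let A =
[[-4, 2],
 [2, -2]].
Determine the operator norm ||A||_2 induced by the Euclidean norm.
||A||_2 = sqrt((28 + sqrt(720))/2) ≈ 5.2361 (= sqrt(largest eigenvalue of A^T A))

||A||_2 = sigma_max(A) = sqrt(lambda_max(A^T A)). Form the symmetric matrix M = A^T A =
[[20, -12],
 [-12, 8]].
Its characteristic polynomial (trace, determinant of M give the coefficients) is
  p(λ) = det(λ I - M) = λ^2 - 28λ + 16.
For λ^2 - 28λ + 16 the discriminant is 720. It is nonnegative but not a perfect square, so the roots are real and irrational: λ = (28 ± sqrt(720))/2 ≈ 27.4164, 0.5836.
So the eigenvalues of A^T A are ≈ 0.5836, 27.4164 (all ≥ 0, as they must be for A^T A). The largest is λ_max = (28 + sqrt(720))/2 ≈ 27.4164, hence ||A||_2 = sqrt(λ_max) = sqrt((28 + sqrt(720))/2) ≈ 5.2361.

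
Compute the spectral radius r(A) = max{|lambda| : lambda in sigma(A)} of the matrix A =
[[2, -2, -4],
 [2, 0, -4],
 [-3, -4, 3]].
r(A) ≈ 7.2535

The eigenvalues of A are the roots of its characteristic polynomial. With M = A (coefficients from the trace, the sum of principal 2x2 minors, and det A):
  p(λ) = det(λ I - M) = λ^3 - 5λ^2 - 18λ + 12.
No integer candidate from the rational root theorem (±divisors of 12) is a root, so the roots are irrational. The cubic discriminant is Δ = 52980 > 0, so there are three distinct real roots. p(-3) = -6 and p(-2) = 20 have opposite signs, so a root lies in (-3, -2); Newton's method refines it to λ ≈ -2.8367. p(0) = 12 and p(1) = -10 have opposite signs, so a root lies in (0, 1); Newton's method refines it to λ ≈ 0.5832. p(7) = -16 and p(8) = 60 have opposite signs, so a root lies in (7, 8); Newton's method refines it to λ ≈ 7.2535. Check (Vieta): the three roots sum to 5, matching tr M = 5.
Thus the eigenvalues (to 4 decimals) are -2.8367 (modulus 2.8367); 0.5832 (modulus 0.5832); 7.2535 (modulus 7.2535). The spectral radius is the largest modulus: r(A) ≈ 7.2535. (Cross-check: r(A) ≤ ||A||_2 ≈ 7.6337; equality holds whenever A is normal, though it can also hold for some non-normal A.)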